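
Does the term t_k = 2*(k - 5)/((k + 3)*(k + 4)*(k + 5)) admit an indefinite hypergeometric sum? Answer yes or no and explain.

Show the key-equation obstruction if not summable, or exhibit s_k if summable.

Ratio r(k) = (k - 4)*(k + 3)/((k - 5)*(k + 6)).
Take A(k)=k + 3, B(k)=k + 6, C(k)=k - 5.
Key eq: (k + 3)·f(k+1) = (k + 5)·f(k) + (k - 5).
d = 2 from the (1,1,1) case.
A polynomial solution: f(k) = -k*(k + 19)/12.
Get s_k = R·t_k = k*(-k - 19)/(6*(k + 3)*(k + 4)) with R(k) = B(k−1)f(k)/C(k) = -k*(k + 5)*(k + 19)/(12*(k - 5)).
Δs = 2*(k - 5)/(k**3 + 12*k**2 + 47*k + 60), as required.

Yes. s_k = k*(-k - 19)/(6*(k + 3)*(k + 4)).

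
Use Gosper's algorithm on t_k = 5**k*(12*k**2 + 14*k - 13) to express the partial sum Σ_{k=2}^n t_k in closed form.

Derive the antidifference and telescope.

r(k) = 5*(12*k**2 + 38*k + 13)/(12*k**2 + 14*k - 13) after simplifying.
So A=5 and B=1, with C=k**2 + 7*k/6 - 13/12.
Need (5)·f(k+1) − (1)·f(k) = k**2 + 7*k/6 - 13/12.
Degrees (0,0,2) ⇒ d ≤ 2.
Match coefficients ⇒ f(k) = (3*k**2 - 4*k - 2)/12.
Certificate R = B(k−1)f/C = (3*k**2 - 4*k - 2)/(12*k**2 + 14*k - 13) gives s_k = 5**k*(3*k**2 - 4*k - 2).
Δs = 5**k*(12*k**2 + 14*k - 13), as required.
Σ_(k=2)^n t_k = s_(n+1) − s_(2) = (5**(n + 1)*(3*n**2 + 2*n - 3)) − (50), i.e. 15*5**n*n**2 + 10*5**n*n - 15*5**n - 50.

S(n) = 15*5**n*n**2 + 10*5**n*n - 15*5**n - 50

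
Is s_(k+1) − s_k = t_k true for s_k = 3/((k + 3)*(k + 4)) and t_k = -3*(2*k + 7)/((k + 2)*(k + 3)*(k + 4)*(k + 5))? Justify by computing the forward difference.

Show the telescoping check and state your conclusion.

s_(k+1) = 3/((k + 4)*(k + 5))
s_(k+1) − s_k = -6/(k**3 + 12*k**2 + 47*k + 60)
(s_(k+1) − s_k) − t_k = 9/(k**4 + 14*k**3 + 71*k**2 + 154*k + 120)

Invalid: residual 9/(k**4 + 14*k**3 + 71*k**2 + 154*k + 120) ≠ 0.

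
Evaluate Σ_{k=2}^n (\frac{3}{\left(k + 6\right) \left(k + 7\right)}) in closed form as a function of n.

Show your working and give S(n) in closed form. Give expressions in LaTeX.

r(k) = (k + 6)/(k + 8) after simplifying.
So A=k + 6 and B=k + 8, with C=1.
Set up (k + 6)·f(k+1) − (k + 7)·f(k) − (1) = 0.
Degrees (1,1,0) ⇒ d ≤ 1.
A polynomial solution: f(k) = k/6.
So s_k = (B(k−1)f/C)·t_k = (k*(k + 7)/6)·t_k = k/(2*(k + 6)).
Δs = 3/(k**2 + 13*k + 42), as required.
Telescope: S(n) = s_(n+1) − s_(2) = (n + 1)/(2*(n + 7)) − (1/8) = 3*(n - 1)/(8*(n + 7)).

S(n) = \frac{3 \left(n - 1\right)}{8 \left(n + 7\right)}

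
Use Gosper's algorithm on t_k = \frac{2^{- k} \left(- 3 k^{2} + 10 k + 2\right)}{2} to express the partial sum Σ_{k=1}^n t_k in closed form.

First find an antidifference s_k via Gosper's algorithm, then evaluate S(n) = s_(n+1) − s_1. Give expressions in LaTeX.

Ratio r(k) = (3*k**2 - 4*k - 9)/(2*(3*k**2 - 10*k - 2)).
Normal form (A,B,C) = (1/2, 1, k**2 - 10*k/3 - 2/3).
f must satisfy (1/2)·f(k+1) − (1)·f(k) = k**2 - 10*k/3 - 2/3.
d = 2 from the (0,0,2) case.
Solving with deg f ≤ 2: f(k) = -2*(3*k**2 - 4*k - 3)/3.
So s_k = (B(k−1)f/C)·t_k = (-2*(3*k**2 - 4*k - 3)/(3*k**2 - 10*k - 2))·t_k = (3*k**2 - 4*k - 3)/2**k.
s_(k+1) − s_k = (-3*k**2 + 10*k + 2)/(2*2**k) = t_k.
Σ_(k=1)^n t_k = s_(n+1) − s_(1) = (2**(-n - 1)*(3*n**2 + 2*n - 4)) − (-2), i.e. 2**(-n - 1)*(2**(n + 2) + 3*n**2 + 2*n - 4).

S(n) = 2^{- n - 1} \left(2^{n + 2} + 3 n^{2} + 2 n - 4\right)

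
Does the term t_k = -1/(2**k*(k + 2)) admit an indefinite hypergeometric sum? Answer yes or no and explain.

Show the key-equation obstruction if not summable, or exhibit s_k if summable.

No; the degree bound rules out any f.

Step 1: r(k) = (k + 2)/(2*(k + 3)).
So A=k/2 + 1 and B=k + 3, with C=1.
Key eq: (k/2 + 1)·f(k+1) = (k + 2)·f(k) + (1).
From deg A=1, deg B=1, deg C=0: d=-1.
Negative degree bound (-1): no f exists, t_k not Gosper-summable.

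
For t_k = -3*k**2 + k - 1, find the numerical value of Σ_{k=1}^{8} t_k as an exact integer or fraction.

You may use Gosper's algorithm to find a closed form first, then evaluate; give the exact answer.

Compute t_(k+1)/t_k: get (-k + 3*(k + 1)**2)/(3*k**2 - k + 1).
So A=1 and B=1, with C=k**2 - k/3 + 1/3.
Set up (1)·f(k+1) − (1)·f(k) − (k**2 - k/3 + 1/3) = 0.
Degrees (0,0,2) ⇒ d ≤ 3.
Solving with deg f ≤ 3: f(k) = k*(k**2 - 2*k + 2)/3.
Then R = B(k−1)f/C = k*(k**2 - 2*k + 2)/(3*k**2 - k + 1), so s_k = R(k)·t_k = k*(-k**2 + 2*k - 2).
Verify: -3*k**2 + k - 1 matches t_k.
Telescoping: Σ = s_(9) − s_(1) = -585 − (-1) = -584.

Σ = -584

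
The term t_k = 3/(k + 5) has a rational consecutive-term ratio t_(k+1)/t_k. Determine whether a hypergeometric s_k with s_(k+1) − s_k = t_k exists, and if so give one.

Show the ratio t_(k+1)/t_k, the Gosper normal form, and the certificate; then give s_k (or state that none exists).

not Gosper-summable; s_k does not exist

t_(k+1)/t_k = (k + 5)/(k + 6).
Gosper form: A/B · C(k+1)/C(k) with A=k + 5, B=k + 6, C=1.
Solve (k + 5)·f(k+1) − (k + 5)·f(k) = 1.
From deg A=1, deg B=1, deg C=0: d=0.
Put f(k) = c0: A·f(k+1) − B(k−1)·f(k) − C = -1; need -1 = 0 — inconsistent ⇒ no f, not summable.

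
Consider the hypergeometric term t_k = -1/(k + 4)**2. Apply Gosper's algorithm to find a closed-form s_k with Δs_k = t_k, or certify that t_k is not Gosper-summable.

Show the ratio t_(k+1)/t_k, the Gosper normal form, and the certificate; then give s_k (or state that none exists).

not Gosper-summable; s_k does not exist

t_(k+1)/t_k = (k + 4)**2/(k + 5)**2.
A = k**2 + 8*k + 16, B = k**2 + 10*k + 25, C = 1.
Solve (k**2 + 8*k + 16)·f(k+1) − (k**2 + 8*k + 16)·f(k) = 1.
d = 0 from the (2,2,0) case.
f = c0 ⇒ A·f(k+1) − B(k−1)·f(k) − C = -1. The system {-1 = 0} is inconsistent; no antidifference.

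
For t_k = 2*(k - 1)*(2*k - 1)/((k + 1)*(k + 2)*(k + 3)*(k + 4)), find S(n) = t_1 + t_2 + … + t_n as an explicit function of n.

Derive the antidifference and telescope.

t_(k+1)/t_k = k*(k + 1)*(2*k + 1)/((k - 1)*(k + 5)*(2*k - 1)).
Normal form (A,B,C) = (k + 1, k + 5, k**2 - 3*k/2 + 1/2).
Set up (k + 1)·f(k+1) − (k + 4)·f(k) − (k**2 - 3*k/2 + 1/2) = 0.
deg f ≤ 3 (via 1,1,2).
Coefficient equations give f(k) = k*(k**2 - 2*k + 5)/8.
Certificate R = B(k−1)f/C = k*(k + 4)*(k**2 - 2*k + 5)/(4*(k - 1)*(2*k - 1)) gives s_k = k*(k**2 - 2*k + 5)/(2*(k**3 + 6*k**2 + 11*k + 6)).
Δs = 2*(2*k**2 - 3*k + 1)/(k**4 + 10*k**3 + 35*k**2 + 50*k + 24), as required.
Evaluate: s_(n+1) = (n**3 + n**2 + 4*n + 4)/(2*(n**3 + 9*n**2 + 26*n + 24)); subtract s_(1) = 1/12 ⇒ S(n) = n*(5*n**2 - 3*n - 2)/(12*(n**3 + 9*n**2 + 26*n + 24)).

S(n) = n*(5*n**2 - 3*n - 2)/(12*(n**3 + 9*n**2 + 26*n + 24))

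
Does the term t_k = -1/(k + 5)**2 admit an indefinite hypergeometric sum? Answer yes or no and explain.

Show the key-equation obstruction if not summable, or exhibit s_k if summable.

No; the coefficient equations for f are inconsistent.

Ratio r(k) = (k + 5)**2/(k + 6)**2.
A = k**2 + 10*k + 25, B = k**2 + 12*k + 36, C = 1.
Solve (k**2 + 10*k + 25)·f(k+1) − (k**2 + 10*k + 25)·f(k) = 1.
Bound: deg f ≤ 0.
Generic f = c0 gives residual -1; -1 = 0 cannot hold, so t_k is not Gosper-summable.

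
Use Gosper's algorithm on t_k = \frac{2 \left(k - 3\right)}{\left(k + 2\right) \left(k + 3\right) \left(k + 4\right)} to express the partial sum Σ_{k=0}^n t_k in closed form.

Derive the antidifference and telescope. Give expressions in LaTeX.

Step 1: r(k) = (k - 2)*(k + 2)/((k - 3)*(k + 5)).
Take A(k)=k + 2, B(k)=k + 5, C(k)=k - 3.
Key eq: (k + 2)·f(k+1) = (k + 4)·f(k) + (k - 3).
d = 2 from the (1,1,1) case.
Coefficient equations give f(k) = -k*(k + 17)/12.
So s_k = (B(k−1)f/C)·t_k = (-k*(k + 4)*(k + 17)/(12*(k - 3)))·t_k = k*(-k - 17)/(6*(k + 2)*(k + 3)).
Δs = 2*(k - 3)/(k**3 + 9*k**2 + 26*k + 24), as required.
s_(n+1) = (-n**2 - 19*n - 18)/(6*(n**2 + 7*n + 12)) and s_(0) = 0, so S(n) = (-n**2 - 19*n - 18)/(6*(n**2 + 7*n + 12)).

S(n) = \frac{- n^{2} - 19 n - 18}{6 \left(n^{2} + 7 n + 12\right)}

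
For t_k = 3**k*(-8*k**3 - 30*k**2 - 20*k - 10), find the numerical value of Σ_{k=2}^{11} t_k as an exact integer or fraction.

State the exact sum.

Ratio r(k) = 3*(4*k**3 + 27*k**2 + 52*k + 34)/(4*k**3 + 15*k**2 + 10*k + 5).
A = 3, B = 1, C = k**3 + 15*k**2/4 + 5*k/2 + 5/4.
f must satisfy (3)·f(k+1) − (1)·f(k) = k**3 + 15*k**2/4 + 5*k/2 + 5/4.
Bound: deg f ≤ 3.
Solving with deg f ≤ 3: f(k) = (4*k**3 - 3*k**2 + k + 2)/8.
Get s_k = R·t_k = 3**k*(-4*k**3 + 3*k**2 - k - 2) with R(k) = B(k−1)f(k)/C(k) = (4*k**3 - 3*k**2 + k + 2)/(2*(4*k**3 + 15*k**2 + 10*k + 5)).
Δs = 3**k*(-8*k**3 - 30*k**2 - 20*k - 10), as required.
Sum = s_(12) − s_(2); s_(12) = -3451177854, s_(2) = -216 ⇒ -3451177638.

Σ = -3451177638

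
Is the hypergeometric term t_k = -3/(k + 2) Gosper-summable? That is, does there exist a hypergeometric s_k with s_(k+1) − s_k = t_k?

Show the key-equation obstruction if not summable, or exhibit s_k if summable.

No; the coefficient equations for f are inconsistent.

The ratio is (k + 2)/(k + 3).
Take A(k)=k + 2, B(k)=k + 3, C(k)=1.
Need (k + 2)·f(k+1) − (k + 2)·f(k) = 1.
d = 0 from the (1,1,0) case.
Generic f = c0 gives residual -1; -1 = 0 cannot hold, so t_k is not Gosper-summable.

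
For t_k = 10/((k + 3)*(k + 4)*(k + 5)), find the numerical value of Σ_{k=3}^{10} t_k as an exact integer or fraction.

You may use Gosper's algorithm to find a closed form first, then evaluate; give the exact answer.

Σ = 2/21

Compute t_(k+1)/t_k: get (k + 3)/(k + 6).
So A=k + 3 and B=k + 6, with C=1.
Solve (k + 3)·f(k+1) − (k + 5)·f(k) = 1.
From deg A=1, deg B=1, deg C=0: d=2.
Coefficient equations give f(k) = k*(k + 7)/24.
Then R = B(k−1)f/C = k*(k + 5)*(k + 7)/24, so s_k = R(k)·t_k = 5*k*(k + 7)/(12*(k + 3)*(k + 4)).
Check: Δs_k = 10/(k**3 + 12*k**2 + 47*k + 60). ✓
Telescoping: Σ = s_(11) − s_(3) = 11/28 − (25/84) = 2/21.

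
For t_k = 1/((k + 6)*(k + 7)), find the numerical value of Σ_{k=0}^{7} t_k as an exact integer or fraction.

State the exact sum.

Compute t_(k+1)/t_k: get (k + 6)/(k + 8).
Factor: A=k + 6; B=k + 8; C=1.
Set up (k + 6)·f(k+1) − (k + 7)·f(k) − (1) = 0.
Bound: deg f ≤ 1.
Solve for f: f(k) = k/6 (degree 1 ≤ 1).
So s_k = (B(k−1)f/C)·t_k = (k*(k + 7)/6)·t_k = k/(6*(k + 6)).
Δs = 1/(k**2 + 13*k + 42), as required.
Telescoping: Σ = s_(8) − s_(0) = 2/21 − (0) = 2/21.

Σ = 2/21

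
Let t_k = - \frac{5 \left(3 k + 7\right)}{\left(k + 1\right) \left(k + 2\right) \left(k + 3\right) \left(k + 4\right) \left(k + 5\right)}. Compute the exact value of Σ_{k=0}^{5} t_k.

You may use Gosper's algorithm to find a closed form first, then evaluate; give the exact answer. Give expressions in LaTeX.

Σ = -103/252

Step 1: r(k) = (k + 1)*(3*k + 10)/((k + 6)*(3*k + 7)).
So A=k + 1 and B=k + 6, with C=k + 7/3.
f must satisfy (k + 1)·f(k+1) − (k + 5)·f(k) = k + 7/3.
Degrees (1,1,1) ⇒ d ≤ 4.
A polynomial solution: f(k) = k*(k + 2)*(k**2 + 8*k + 19)/36.
Then R = B(k−1)f/C = k*(k + 2)*(k + 5)*(k**2 + 8*k + 19)/(12*(3*k + 7)), so s_k = R(k)·t_k = 5*k*(-k**2 - 8*k - 19)/(12*(k**3 + 8*k**2 + 19*k + 12)).
Δs = 5*(-3*k - 7)/(k**5 + 15*k**4 + 85*k**3 + 225*k**2 + 274*k + 120), as required.
Σ_(k=0)^(5) t_k = s_(6) − s_(0) = -103/252 − (0) = -103/252.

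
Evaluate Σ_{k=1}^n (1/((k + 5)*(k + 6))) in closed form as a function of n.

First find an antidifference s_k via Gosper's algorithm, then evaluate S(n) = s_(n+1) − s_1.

S(n) = n/(6*(n + 6))

Compute t_(k+1)/t_k: get (k + 5)/(k + 7).
Factor: A=k + 5; B=k + 7; C=1.
Need (k + 5)·f(k+1) − (k + 6)·f(k) = 1.
d = 1 from the (1,1,0) case.
A polynomial solution: f(k) = k/5.
Then R = B(k−1)f/C = k*(k + 6)/5, so s_k = R(k)·t_k = k/(5*(k + 5)).
Check: Δs_k = 1/(k**2 + 11*k + 30). ✓
Σ_(k=1)^n t_k = s_(n+1) − s_(1) = ((n + 1)/(5*(n + 6))) − (1/30), i.e. n/(6*(n + 6)).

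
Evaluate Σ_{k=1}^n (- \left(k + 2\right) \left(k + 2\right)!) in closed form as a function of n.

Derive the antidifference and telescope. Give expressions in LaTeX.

Ratio r(k) = (k + 3)**2/(k + 2).
Factor: A=k + 3; B=1; C=k + 2.
Need (k + 3)·f(k+1) − (1)·f(k) = k + 2.
deg f ≤ 0 (via 1,0,1).
A polynomial solution: f(k) = 1.
R(k) = B(k−1)·f(k)/C(k) = 1/(k + 2); s_k = R·t_k = -factorial(k + 2).
Verify: -(k + 2)*factorial(k + 2) matches t_k.
s_(n+1) = -factorial(n + 3) and s_(1) = -6, so S(n) = 6 - factorial(n + 3).

S(n) = 6 - \left(n + 3\right)!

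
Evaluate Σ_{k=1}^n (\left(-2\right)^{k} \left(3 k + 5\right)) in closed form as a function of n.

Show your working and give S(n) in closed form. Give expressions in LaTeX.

S(n) = 2 \left(-2\right)^{n} n + 4 \left(-2\right)^{n} - 4

The ratio is 2*(-3*k - 8)/(3*k + 5).
Normal form (A,B,C) = (-2, 1, k + 5/3).
Need (-2)·f(k+1) − (1)·f(k) = k + 5/3.
Degrees (0,0,1) ⇒ d ≤ 1.
Coefficient equations give f(k) = -(k + 1)/3.
R(k) = B(k−1)·f(k)/C(k) = -(k + 1)/(3*k + 5); s_k = R·t_k = (-2)**k*(-k - 1).
Check: Δs_k = (-2)**k*(3*k + 5). ✓
Σ_(k=1)^n t_k = s_(n+1) − s_(1) = (2*(-2)**n*(n + 2)) − (4), i.e. 2*(-2)**n*n + 4*(-2)**n - 4.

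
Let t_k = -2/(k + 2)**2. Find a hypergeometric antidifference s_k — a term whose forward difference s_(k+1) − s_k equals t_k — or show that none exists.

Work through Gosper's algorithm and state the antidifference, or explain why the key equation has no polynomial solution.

Compute t_(k+1)/t_k: get (k + 2)**2/(k + 3)**2.
A = k**2 + 4*k + 4, B = k**2 + 6*k + 9, C = 1.
Need (k**2 + 4*k + 4)·f(k+1) − (k**2 + 4*k + 4)·f(k) = 1.
From deg A=2, deg B=2, deg C=0: d=0.
f = c0 ⇒ A·f(k+1) − B(k−1)·f(k) − C = -1. The system {-1 = 0} is inconsistent; no antidifference.

none (Gosper's algorithm certifies no s_k)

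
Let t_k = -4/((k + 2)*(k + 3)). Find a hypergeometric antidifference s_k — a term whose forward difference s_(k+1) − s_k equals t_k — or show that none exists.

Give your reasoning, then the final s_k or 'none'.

s_k = -2*k/(k + 2)

Compute t_(k+1)/t_k: get (k + 2)/(k + 4).
Gosper form: A/B · C(k+1)/C(k) with A=k + 2, B=k + 4, C=1.
f must satisfy (k + 2)·f(k+1) − (k + 3)·f(k) = 1.
From deg A=1, deg B=1, deg C=0: d=1.
Match coefficients ⇒ f(k) = k/2.
So s_k = (B(k−1)f/C)·t_k = (k*(k + 3)/2)·t_k = -2*k/(k + 2).
Δs = -4/(k**2 + 5*k + 6), as required.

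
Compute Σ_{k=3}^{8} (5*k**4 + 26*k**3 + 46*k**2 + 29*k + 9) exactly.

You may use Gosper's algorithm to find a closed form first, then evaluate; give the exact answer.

Compute t_(k+1)/t_k: get (5*k**4 + 46*k**3 + 154*k**2 + 219*k + 115)/(5*k**4 + 26*k**3 + 46*k**2 + 29*k + 9).
A = 1, B = 1, C = k**4 + 26*k**3/5 + 46*k**2/5 + 29*k/5 + 9/5.
Need (1)·f(k+1) − (1)·f(k) = k**4 + 26*k**3/5 + 46*k**2/5 + 29*k/5 + 9/5.
Degrees (0,0,4) ⇒ d ≤ 5.
Solving with deg f ≤ 5: f(k) = k*(k**4 + 4*k**3 + 4*k**2 - 2*k + 2)/5.
Get s_k = R·t_k = k*(k**4 + 4*k**3 + 4*k**2 - 2*k + 2) with R(k) = B(k−1)f(k)/C(k) = k*(k**4 + 4*k**3 + 4*k**2 - 2*k + 2)/(5*k**4 + 26*k**3 + 46*k**2 + 29*k + 9).
s_(k+1) − s_k = 5*k**4 + 26*k**3 + 46*k**2 + 29*k + 9 = t_k.
Σ_(k=3)^(8) t_k = s_(9) − s_(3) = 88065 − (663) = 87402.

Σ = 87402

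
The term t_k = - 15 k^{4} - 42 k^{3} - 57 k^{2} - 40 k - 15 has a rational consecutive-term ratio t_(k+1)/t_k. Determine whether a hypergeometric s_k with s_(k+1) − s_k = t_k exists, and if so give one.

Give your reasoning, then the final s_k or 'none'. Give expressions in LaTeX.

t_(k+1)/t_k = (15*k**4 + 102*k**3 + 273*k**2 + 340*k + 169)/(15*k**4 + 42*k**3 + 57*k**2 + 40*k + 15).
Factor: A=1; B=1; C=k**4 + 14*k**3/5 + 19*k**2/5 + 8*k/3 + 1.
Set up (1)·f(k+1) − (1)·f(k) − (k**4 + 14*k**3/5 + 19*k**2/5 + 8*k/3 + 1) = 0.
From deg A=0, deg B=0, deg C=4: d=5.
Solving with deg f ≤ 5: f(k) = k*(3*k**4 + 3*k**3 + 3*k**2 + 2*k + 4)/15.
So s_k = (B(k−1)f/C)·t_k = (k*(3*k**4 + 3*k**3 + 3*k**2 + 2*k + 4)/(15*k**4 + 42*k**3 + 57*k**2 + 40*k + 15))·t_k = k*(-3*k**4 - 3*k**3 - 3*k**2 - 2*k - 4).
s_(k+1) − s_k = -15*k**4 - 42*k**3 - 57*k**2 - 40*k - 15 = t_k.

s_k = k \left(- 3 k^{4} - 3 k^{3} - 3 k^{2} - 2 k - 4\right)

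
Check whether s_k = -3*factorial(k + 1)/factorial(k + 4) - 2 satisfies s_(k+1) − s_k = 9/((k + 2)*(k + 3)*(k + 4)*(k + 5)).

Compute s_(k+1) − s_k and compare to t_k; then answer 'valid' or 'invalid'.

s_(k+1) = -3*factorial(k + 2)/factorial(k + 5) - 2
s_(k+1) − s_k = 9/((k + 2)*(k + 3)*(k + 4)*(k + 5))
(s_(k+1) − s_k) − t_k = 0

Valid: the claim telescopes to t_k.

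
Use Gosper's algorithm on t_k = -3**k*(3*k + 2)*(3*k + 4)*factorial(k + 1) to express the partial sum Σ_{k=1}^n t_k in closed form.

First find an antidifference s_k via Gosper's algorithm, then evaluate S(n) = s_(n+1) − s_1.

The ratio is 3*(k + 2)*(3*k + 5)*(3*k + 7)/((3*k + 2)*(3*k + 4)).
Gosper form: A/B · C(k+1)/C(k) with A=3*k + 6, B=1, C=k**2 + 2*k + 8/9.
Need (3*k + 6)·f(k+1) − (1)·f(k) = k**2 + 2*k + 8/9.
d = 1 from the (1,0,2) case.
Match coefficients ⇒ f(k) = (3*k - 2)/9.
Certificate R = B(k−1)f/C = (3*k - 2)/((3*k + 2)*(3*k + 4)) gives s_k = -3**k*(3*k - 2)*factorial(k + 1).
Check: Δs_k = -3**k*(3*k + 2)*(3*k + 4)*factorial(k + 1). ✓
Σ_(k=1)^n t_k = s_(n+1) − s_(1) = (-3**(n + 1)*(3*n + 1)*factorial(n + 2)) − (-6), i.e. -9*3**n*n*factorial(n + 2) - 3*3**n*factorial(n + 2) + 6.

S(n) = -9*3**n*n*factorial(n + 2) - 3*3**n*factorial(n + 2) + 6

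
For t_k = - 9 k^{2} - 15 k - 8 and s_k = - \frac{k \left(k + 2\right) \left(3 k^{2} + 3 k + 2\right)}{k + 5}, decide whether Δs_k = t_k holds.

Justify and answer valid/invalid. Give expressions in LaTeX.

s_(k+1) = -(k + 1)*(k + 3)*(3*k + 3*(k + 1)**2 + 5)/(k + 6)
s_(k+1) − s_k = (-9*k**4 - 96*k**3 - 272*k**2 - 295*k - 120)/(k**2 + 11*k + 30)
(s_(k+1) − s_k) − t_k = 3*(6*k**3 + 57*k**2 + 81*k + 40)/(k**2 + 11*k + 30)

Invalid: residual \frac{3 \left(6 k^{3} + 57 k^{2} + 81 k + 40\right)}{k^{2} + 11 k + 30} ≠ 0.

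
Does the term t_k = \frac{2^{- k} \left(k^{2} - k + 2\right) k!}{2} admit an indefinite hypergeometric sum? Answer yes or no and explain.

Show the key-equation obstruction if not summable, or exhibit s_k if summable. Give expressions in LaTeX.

t_(k+1)/t_k = (k + 1)*(-k + (k + 1)**2 + 1)/(2*(k**2 - k + 2)).
Normal form (A,B,C) = (k/2 + 1/2, 1, k**2 - k + 2).
Key eq: (k/2 + 1/2)·f(k+1) = (1)·f(k) + (k**2 - k + 2).
Bound: deg f ≤ 1.
A polynomial solution: f(k) = 2*(k - 1).
Get s_k = R·t_k = (k - 1)*factorial(k)/2**k with R(k) = B(k−1)f(k)/C(k) = 2*(k - 1)/(k**2 - k + 2).
Verify: (k**2 - k + 2)*factorial(k)/(2*2**k) matches t_k.

Yes. s_k = 2^{- k} \left(k - 1\right) k!.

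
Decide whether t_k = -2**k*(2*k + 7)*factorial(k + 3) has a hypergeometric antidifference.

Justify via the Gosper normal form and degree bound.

Compute t_(k+1)/t_k: get 2*(k + 4)*(2*k + 9)/(2*k + 7).
A = 2*k + 8, B = 1, C = k + 7/2.
Key eq: (2*k + 8)·f(k+1) = (1)·f(k) + (k + 7/2).
Degrees (1,0,1) ⇒ d ≤ 0.
Match coefficients ⇒ f(k) = 1/2.
Certificate R = B(k−1)f/C = 1/(2*k + 7) gives s_k = -2**k*factorial(k + 3).
s_(k+1) − s_k = -2**k*(2*k + 7)*factorial(k + 3) = t_k.

Yes. s_k = -2**k*factorial(k + 3).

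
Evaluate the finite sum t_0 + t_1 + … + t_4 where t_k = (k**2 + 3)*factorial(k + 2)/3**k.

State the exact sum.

Σ = 2294/9

Step 1: r(k) = (k + 3)*((k + 1)**2 + 3)/(3*(k**2 + 3)).
Factor: A=k/3 + 1; B=1; C=k**2 + 3.
f must satisfy (k/3 + 1)·f(k+1) − (1)·f(k) = k**2 + 3.
Degrees (1,0,2) ⇒ d ≤ 1.
Solving with deg f ≤ 1: f(k) = 3*(k - 1).
Get s_k = R·t_k = 3**(1 - k)*(k - 1)*factorial(k + 2) with R(k) = B(k−1)f(k)/C(k) = 3*(k - 1)/(k**2 + 3).
s_(k+1) − s_k = (k**2 + 3)*factorial(k + 2)/3**k = t_k.
Telescoping: Σ = s_(5) − s_(0) = 2240/9 − (-6) = 2294/9.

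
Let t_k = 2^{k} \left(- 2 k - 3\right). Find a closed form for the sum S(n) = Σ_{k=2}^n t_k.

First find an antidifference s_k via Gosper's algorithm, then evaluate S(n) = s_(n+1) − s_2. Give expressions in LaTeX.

S(n) = - 4 \cdot 2^{n} n - 2 \cdot 2^{n} + 12

t_(k+1)/t_k = 2*(2*k + 5)/(2*k + 3).
Take A(k)=2, B(k)=1, C(k)=k + 3/2.
Solve (2)·f(k+1) − (1)·f(k) = k + 3/2.
Degrees (0,0,1) ⇒ d ≤ 1.
Coefficient equations give f(k) = (2*k - 1)/2.
R(k) = B(k−1)·f(k)/C(k) = (2*k - 1)/(2*k + 3); s_k = R·t_k = 2**k*(1 - 2*k).
Check: Δs_k = 2**k*(-2*k - 3). ✓
Telescope: S(n) = s_(n+1) − s_(2) = 2**(n + 1)*(-2*n - 1) − (-12) = -4*2**n*n - 2*2**n + 12.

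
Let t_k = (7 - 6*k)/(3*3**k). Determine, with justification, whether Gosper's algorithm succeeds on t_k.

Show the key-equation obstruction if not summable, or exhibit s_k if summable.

t_(k+1)/t_k = (6*k - 1)/(3*(6*k - 7)).
A = 1/3, B = 1, C = k - 7/6.
Need (1/3)·f(k+1) − (1)·f(k) = k - 7/6.
Degrees (0,0,1) ⇒ d ≤ 1.
Solving with deg f ≤ 1: f(k) = -(3*k - 2)/2.
Certificate R = B(k−1)f/C = -3*(3*k - 2)/(6*k - 7) gives s_k = (3*k - 2)/3**k.
Δs = (7 - 6*k)/(3*3**k), as required.

Yes. s_k = (3*k - 2)/3**k.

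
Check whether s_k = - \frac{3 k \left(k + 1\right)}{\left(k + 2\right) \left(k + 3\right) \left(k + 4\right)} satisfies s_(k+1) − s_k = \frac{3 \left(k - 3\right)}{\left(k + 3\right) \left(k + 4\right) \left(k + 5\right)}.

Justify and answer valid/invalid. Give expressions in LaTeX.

Invalid: residual \frac{6 \left(1 - k\right)}{k^{4} + 14 k^{3} + 71 k^{2} + 154 k + 120} ≠ 0.

s_(k+1) = -3*(k + 1)*(k + 2)/((k + 3)*(k + 4)*(k + 5))
s_(k+1) − s_k = 3*(k + 1)*(k*(k + 5) - (k + 2)**2)/((k + 2)*(k + 3)*(k + 4)*(k + 5))
(s_(k+1) − s_k) − t_k = 6*(1 - k)/(k**4 + 14*k**3 + 71*k**2 + 154*k + 120)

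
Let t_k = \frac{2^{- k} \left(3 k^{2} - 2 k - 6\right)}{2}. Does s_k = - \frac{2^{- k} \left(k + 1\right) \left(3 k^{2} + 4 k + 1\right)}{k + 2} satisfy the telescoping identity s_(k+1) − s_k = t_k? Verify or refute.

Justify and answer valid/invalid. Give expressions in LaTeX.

Invalid: residual \frac{2^{- k} \left(- 3 k^{3} - 10 k^{2} + 2 k + 10\right)}{2 \left(k^{2} + 5 k + 6\right)} ≠ 0.

s_(k+1) = -(k + 2)*(4*k + 3*(k + 1)**2 + 5)/(2*2**k*(k + 3))
s_(k+1) − s_k = (3*k**4 + 10*k**3 - 8*k**2 - 40*k - 26)/(2*2**k*(k**2 + 5*k + 6))
(s_(k+1) − s_k) − t_k = (-3*k**3 - 10*k**2 + 2*k + 10)/(2*2**k*(k**2 + 5*k + 6))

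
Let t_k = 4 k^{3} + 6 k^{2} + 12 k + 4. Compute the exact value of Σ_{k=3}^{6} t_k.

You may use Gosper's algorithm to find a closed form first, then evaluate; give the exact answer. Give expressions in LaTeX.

r(k) = (2*k**3 + 9*k**2 + 18*k + 13)/(2*k**3 + 3*k**2 + 6*k + 2) after simplifying.
Factor: A=1; B=1; C=k**3 + 3*k**2/2 + 3*k + 1.
Need (1)·f(k+1) − (1)·f(k) = k**3 + 3*k**2/2 + 3*k + 1.
d = 4 from the (0,0,3) case.
A polynomial solution: f(k) = k*(k**3 + 4*k - 1)/4.
So s_k = (B(k−1)f/C)·t_k = (k*(k**3 + 4*k - 1)/(2*(2*k**3 + 3*k**2 + 6*k + 2)))·t_k = k*(k**3 + 4*k - 1).
Verify: 4*k**3 + 6*k**2 + 12*k + 4 matches t_k.
Evaluate s at k=7 and k=3: 2590 and 114; difference 2476.

Σ = 2476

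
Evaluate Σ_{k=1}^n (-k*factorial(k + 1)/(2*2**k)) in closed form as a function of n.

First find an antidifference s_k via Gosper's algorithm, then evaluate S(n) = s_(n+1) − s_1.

Compute t_(k+1)/t_k: get (k + 1)*(k + 2)/(2*k).
So A=k/2 + 1 and B=1, with C=k.
Key eq: (k/2 + 1)·f(k+1) = (1)·f(k) + (k).
Bound: deg f ≤ 0.
Solve for f: f(k) = 2 (degree 0 ≤ 0).
R(k) = B(k−1)·f(k)/C(k) = 2/k; s_k = R·t_k = -factorial(k + 1)/2**k.
Verify: -k*factorial(k + 1)/(2*2**k) matches t_k.
s_(n+1) = -2**(-n - 1)*factorial(n + 2) and s_(1) = -1, so S(n) = 1 - factorial(n + 2)/(2*2**n).

S(n) = 1 - factorial(n + 2)/(2*2**n)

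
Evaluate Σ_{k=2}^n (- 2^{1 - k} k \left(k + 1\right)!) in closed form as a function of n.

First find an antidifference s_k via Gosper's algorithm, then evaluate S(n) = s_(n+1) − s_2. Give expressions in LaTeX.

S(n) = 6 - 2 \cdot 2^{- n} \left(n + 2\right)!

Step 1: r(k) = (k + 1)*(k + 2)/(2*k).
Take A(k)=k/2 + 1, B(k)=1, C(k)=k.
Set up (k/2 + 1)·f(k+1) − (1)·f(k) − (k) = 0.
From deg A=1, deg B=0, deg C=1: d=0.
Solve for f: f(k) = 2 (degree 0 ≤ 0).
Get s_k = R·t_k = -2**(2 - k)*factorial(k + 1) with R(k) = B(k−1)f(k)/C(k) = 2/k.
s_(k+1) − s_k = -2**(1 - k)*k*factorial(k + 1) = t_k.
Σ_(k=2)^n t_k = s_(n+1) − s_(2) = (-2**(1 - n)*factorial(n + 2)) − (-6), i.e. 6 - 2*factorial(n + 2)/2**n.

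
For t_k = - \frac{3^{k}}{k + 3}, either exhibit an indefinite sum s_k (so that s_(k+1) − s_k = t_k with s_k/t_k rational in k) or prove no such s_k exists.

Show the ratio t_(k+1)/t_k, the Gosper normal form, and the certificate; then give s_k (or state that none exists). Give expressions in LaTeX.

not Gosper-summable; s_k does not exist

t_(k+1)/t_k = 3*(k + 3)/(k + 4).
Factor: A=3*k + 9; B=k + 4; C=1.
Need (3*k + 9)·f(k+1) − (k + 3)·f(k) = 1.
d = -1 from the (1,1,0) case.
Bound -1 < 0, so the key equation has no polynomial solution.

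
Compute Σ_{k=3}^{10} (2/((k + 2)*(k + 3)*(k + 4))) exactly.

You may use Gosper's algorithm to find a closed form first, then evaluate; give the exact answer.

The ratio is (k + 2)/(k + 5).
Gosper form: A/B · C(k+1)/C(k) with A=k + 2, B=k + 5, C=1.
Solve (k + 2)·f(k+1) − (k + 4)·f(k) = 1.
Bound: deg f ≤ 2.
Solving with deg f ≤ 2: f(k) = k*(k + 5)/12.
Get s_k = R·t_k = k*(k + 5)/(6*(k + 2)*(k + 3)) with R(k) = B(k−1)f(k)/C(k) = k*(k + 4)*(k + 5)/12.
Verify: 2/(k**3 + 9*k**2 + 26*k + 24) matches t_k.
Sum = s_(11) − s_(3); s_(11) = 44/273, s_(3) = 2/15 ⇒ 38/1365.

Σ = 38/1365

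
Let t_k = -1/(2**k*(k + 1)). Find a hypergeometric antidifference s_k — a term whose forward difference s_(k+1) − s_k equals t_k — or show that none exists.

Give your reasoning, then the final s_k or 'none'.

none — t_k is not Gosper-summable

Compute t_(k+1)/t_k: get (k + 1)/(2*(k + 2)).
Normal form (A,B,C) = (k/2 + 1/2, k + 2, 1).
Need (k/2 + 1/2)·f(k+1) − (k + 1)·f(k) = 1.
From deg A=1, deg B=1, deg C=0: d=-1.
Bound -1 < 0, so the key equation has no polynomial solution.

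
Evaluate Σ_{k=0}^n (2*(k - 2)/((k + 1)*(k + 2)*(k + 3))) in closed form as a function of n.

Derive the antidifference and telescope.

Step 1: r(k) = (k - 1)*(k + 1)/((k - 2)*(k + 4)).
Normal form (A,B,C) = (k + 1, k + 4, k - 2).
f must satisfy (k + 1)·f(k+1) − (k + 3)·f(k) = k - 2.
Degrees (1,1,1) ⇒ d ≤ 2.
Solving with deg f ≤ 2: f(k) = -k*(k + 7)/4.
R(k) = B(k−1)·f(k)/C(k) = -k*(k + 3)*(k + 7)/(4*(k - 2)); s_k = R·t_k = k*(-k - 7)/(2*(k + 1)*(k + 2)).
Δs = 2*(k - 2)/(k**3 + 6*k**2 + 11*k + 6), as required.
s_(n+1) = (-n**2 - 9*n - 8)/(2*(n**2 + 5*n + 6)) and s_(0) = 0, so S(n) = (-n**2 - 9*n - 8)/(2*(n**2 + 5*n + 6)).

S(n) = (-n**2 - 9*n - 8)/(2*(n**2 + 5*n + 6))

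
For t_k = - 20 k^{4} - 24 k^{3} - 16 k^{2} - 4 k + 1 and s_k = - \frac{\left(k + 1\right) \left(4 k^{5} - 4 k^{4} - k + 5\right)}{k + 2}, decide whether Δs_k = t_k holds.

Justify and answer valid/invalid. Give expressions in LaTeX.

s_(k+1) = (k + 2)*(k - 4*(k + 1)**5 + 4*(k + 1)**4 - 4)/(k + 3)
s_(k+1) − s_k = (-20*k**6 - 108*k**5 - 188*k**4 - 164*k**3 - 79*k**2 - 11*k - 1)/(k**2 + 5*k + 6)
(s_(k+1) − s_k) − t_k = (16*k**5 + 68*k**4 + 64*k**3 + 36*k**2 + 8*k - 7)/(k**2 + 5*k + 6)

Invalid: residual \frac{16 k^{5} + 68 k^{4} + 64 k^{3} + 36 k^{2} + 8 k - 7}{k^{2} + 5 k + 6} ≠ 0.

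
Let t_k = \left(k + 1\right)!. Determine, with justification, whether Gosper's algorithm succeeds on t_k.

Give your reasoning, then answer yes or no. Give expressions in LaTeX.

No. Not Gosper-summable.

Compute t_(k+1)/t_k: get k + 2.
Factor: A=k + 2; B=1; C=1.
Set up (k + 2)·f(k+1) − (1)·f(k) − (1) = 0.
Degrees (1,0,0) ⇒ d ≤ -1.
Negative degree bound (-1): no f exists, t_k not Gosper-summable.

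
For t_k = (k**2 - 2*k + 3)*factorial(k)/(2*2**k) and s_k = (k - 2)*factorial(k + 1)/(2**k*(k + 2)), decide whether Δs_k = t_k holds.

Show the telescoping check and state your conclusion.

Invalid: residual -(k**3 - 3*k + 10)*factorial(k)/(2*2**k*(k + 2)*(k + 3)) ≠ 0.

s_(k+1) = (k - 1)*factorial(k + 2)/(2*2**k*(k + 3))
s_(k+1) − s_k = (k**3 + k**2 - 2*k + 8)*factorial(k + 1)/(2*2**k*(k + 2)*(k + 3))
(s_(k+1) − s_k) − t_k = -(k**3 - 3*k + 10)*factorial(k)/(2*2**k*(k + 2)*(k + 3))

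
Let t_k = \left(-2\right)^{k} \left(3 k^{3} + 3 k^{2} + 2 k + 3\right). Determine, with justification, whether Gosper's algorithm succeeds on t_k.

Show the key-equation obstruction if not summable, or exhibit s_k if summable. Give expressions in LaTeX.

Yes. s_k = \left(-2\right)^{k} \left(- k^{3} + k^{2} - 1\right).

Ratio r(k) = 2*(-3*k**3 - 12*k**2 - 17*k - 11)/(3*k**3 + 3*k**2 + 2*k + 3).
Normal form (A,B,C) = (-2, 1, k**3 + k**2 + 2*k/3 + 1).
Need (-2)·f(k+1) − (1)·f(k) = k**3 + k**2 + 2*k/3 + 1.
Bound: deg f ≤ 3.
Solving with deg f ≤ 3: f(k) = -(k**3 - k**2 + 1)/3.
R(k) = B(k−1)·f(k)/C(k) = -(k**3 - k**2 + 1)/(3*k**3 + 3*k**2 + 2*k + 3); s_k = R·t_k = (-2)**k*(-k**3 + k**2 - 1).
Δs = (-2)**k*(3*k**3 + 3*k**2 + 2*k + 3), as required.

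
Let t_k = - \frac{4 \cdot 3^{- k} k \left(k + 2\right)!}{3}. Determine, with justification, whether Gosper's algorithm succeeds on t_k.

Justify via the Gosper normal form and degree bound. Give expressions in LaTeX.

Yes. s_k = - 4 \cdot 3^{- k} \left(k + 2\right)!.

Ratio r(k) = (k + 1)*(k + 3)/(3*k).
Factor: A=k/3 + 1; B=1; C=k.
Need (k/3 + 1)·f(k+1) − (1)·f(k) = k.
Degrees (1,0,1) ⇒ d ≤ 0.
Match coefficients ⇒ f(k) = 3.
R(k) = B(k−1)·f(k)/C(k) = 3/k; s_k = R·t_k = -4*factorial(k + 2)/3**k.
Check: Δs_k = -4*k*factorial(k + 2)/(3*3**k). ✓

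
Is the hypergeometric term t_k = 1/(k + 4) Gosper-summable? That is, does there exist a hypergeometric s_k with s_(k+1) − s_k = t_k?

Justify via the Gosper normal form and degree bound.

No — the linear system for f has no solution.

Compute t_(k+1)/t_k: get (k + 4)/(k + 5).
So A=k + 4 and B=k + 5, with C=1.
Solve (k + 4)·f(k+1) − (k + 4)·f(k) = 1.
Bound: deg f ≤ 0.
Put f(k) = c0: A·f(k+1) − B(k−1)·f(k) − C = -1; need -1 = 0 — inconsistent ⇒ no f, not summable.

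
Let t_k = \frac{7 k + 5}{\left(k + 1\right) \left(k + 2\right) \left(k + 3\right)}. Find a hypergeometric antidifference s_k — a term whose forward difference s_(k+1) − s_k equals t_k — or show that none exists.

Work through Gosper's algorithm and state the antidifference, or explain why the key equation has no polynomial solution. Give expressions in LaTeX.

Ratio r(k) = (k + 1)*(7*k + 12)/((k + 4)*(7*k + 5)).
A = k + 1, B = k + 4, C = k + 5/7.
f must satisfy (k + 1)·f(k+1) − (k + 3)·f(k) = k + 5/7.
Degrees (1,1,1) ⇒ d ≤ 2.
A polynomial solution: f(k) = k*(3*k + 2)/7.
Then R = B(k−1)f/C = k*(k + 3)*(3*k + 2)/(7*k + 5), so s_k = R(k)·t_k = k*(3*k + 2)/((k + 1)*(k + 2)).
s_(k+1) − s_k = (7*k + 5)/(k**3 + 6*k**2 + 11*k + 6) = t_k.

s_k = \frac{k \left(3 k + 2\right)}{\left(k + 1\right) \left(k + 2\right)}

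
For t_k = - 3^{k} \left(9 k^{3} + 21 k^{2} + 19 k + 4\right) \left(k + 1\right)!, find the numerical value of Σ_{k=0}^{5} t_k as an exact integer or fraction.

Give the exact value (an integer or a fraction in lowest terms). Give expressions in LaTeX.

Σ = -315977758

Ratio r(k) = 3*(9*k**4 + 66*k**3 + 184*k**2 + 229*k + 106)/(9*k**3 + 21*k**2 + 19*k + 4).
Normal form (A,B,C) = (3*k + 6, 1, k**3 + 7*k**2/3 + 19*k/9 + 4/9).
Need (3*k + 6)·f(k+1) − (1)·f(k) = k**3 + 7*k**2/3 + 19*k/9 + 4/9.
From deg A=1, deg B=0, deg C=3: d=2.
Match coefficients ⇒ f(k) = (3*k**2 - 4*k + 2)/9.
R(k) = B(k−1)·f(k)/C(k) = (3*k**2 - 4*k + 2)/(9*k**3 + 21*k**2 + 19*k + 4); s_k = R·t_k = -3**k*(3*k**2 - 4*k + 2)*factorial(k + 1).
Verify: -3**k*(9*k**3 + 21*k**2 + 19*k + 4)*factorial(k + 1) matches t_k.
Σ_(k=0)^(5) t_k = s_(6) − s_(0) = -315977760 − (-2) = -315977758.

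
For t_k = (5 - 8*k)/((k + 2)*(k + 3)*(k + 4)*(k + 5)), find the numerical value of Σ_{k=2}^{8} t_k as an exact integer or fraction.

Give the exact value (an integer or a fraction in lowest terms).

Step 1: r(k) = (k + 2)*(8*k + 3)/((k + 6)*(8*k - 5)).
Factor: A=k + 2; B=k + 6; C=k - 5/8.
Key eq: (k + 2)·f(k+1) = (k + 5)·f(k) + (k - 5/8).
Degrees (1,1,1) ⇒ d ≤ 3.
Solving with deg f ≤ 3: f(k) = k*(k - 5)*(k + 14)/192.
Then R = B(k−1)f/C = k*(k - 5)*(k + 5)*(k + 14)/(24*(8*k - 5)), so s_k = R(k)·t_k = k*(-k**2 - 9*k + 70)/(24*(k + 2)*(k + 3)*(k + 4)).
Δs = (5 - 8*k)/(k**4 + 14*k**3 + 71*k**2 + 154*k + 120), as required.
Sum = s_(9) − s_(2); s_(9) = -23/1144, s_(2) = 1/30 ⇒ -917/17160.

Σ = -917/17160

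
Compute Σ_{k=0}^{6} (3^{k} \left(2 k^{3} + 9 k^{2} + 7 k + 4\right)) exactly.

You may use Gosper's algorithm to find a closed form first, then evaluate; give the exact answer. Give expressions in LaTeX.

Σ = 739204

t_(k+1)/t_k = 3*(2*k**3 + 15*k**2 + 31*k + 22)/(2*k**3 + 9*k**2 + 7*k + 4).
A = 3, B = 1, C = k**3 + 9*k**2/2 + 7*k/2 + 2.
f must satisfy (3)·f(k+1) − (1)·f(k) = k**3 + 9*k**2/2 + 7*k/2 + 2.
From deg A=0, deg B=0, deg C=3: d=3.
A polynomial solution: f(k) = (k**3 - k + 2)/2.
Get s_k = R·t_k = 3**k*(k**3 - k + 2) with R(k) = B(k−1)f(k)/C(k) = (k**3 - k + 2)/(2*k**3 + 9*k**2 + 7*k + 4).
Δs = 3**k*(-k**3 - 2*k + 3*(k + 1)**3 + 1), as required.
Evaluate s at k=7 and k=0: 739206 and 2; difference 739204.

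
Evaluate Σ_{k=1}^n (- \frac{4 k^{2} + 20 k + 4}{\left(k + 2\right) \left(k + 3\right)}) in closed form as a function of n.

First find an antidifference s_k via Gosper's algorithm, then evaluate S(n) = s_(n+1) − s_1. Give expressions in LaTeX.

The ratio is (k + 2)*(5*k + (k + 1)**2 + 6)/((k + 4)*(k**2 + 5*k + 1)).
Take A(k)=k + 2, B(k)=k + 4, C(k)=k**2 + 5*k + 1.
Need (k + 2)·f(k+1) − (k + 3)·f(k) = k**2 + 5*k + 1.
d = 2 from the (1,1,2) case.
Solve for f: f(k) = k*(2*k - 1)/2 (degree 2 ≤ 2).
Then R = B(k−1)f/C = k*(k + 3)*(2*k - 1)/(2*(k**2 + 5*k + 1)), so s_k = R(k)·t_k = 2*k*(1 - 2*k)/(k + 2).
Δs = 4*(-k**2 - 5*k - 1)/(k**2 + 5*k + 6), as required.
s_(n+1) = 2*(-2*n**2 - 3*n - 1)/(n + 3) and s_(1) = -2/3, so S(n) = 4*n*(-3*n - 4)/(3*(n + 3)).

S(n) = \frac{4 n \left(- 3 n - 4\right)}{3 \left(n + 3\right)}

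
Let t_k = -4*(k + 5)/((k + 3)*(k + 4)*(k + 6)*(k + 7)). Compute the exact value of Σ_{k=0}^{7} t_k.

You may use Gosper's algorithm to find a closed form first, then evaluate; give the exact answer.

Ratio r(k) = (k + 3)*(k + 6)**2/((k + 5)**2*(k + 8)).
So A=k + 3 and B=k + 8, with C=k**2 + 10*k + 25.
Set up (k + 3)·f(k+1) − (k + 7)·f(k) − (k**2 + 10*k + 25) = 0.
deg f ≤ 4 (via 1,1,2).
Solve for f: f(k) = k*(k + 4)*(k + 5)*(k + 9)/36 (degree 4 ≤ 4).
Then R = B(k−1)f/C = k*(k + 4)*(k + 7)*(k + 9)/(36*(k + 5)), so s_k = R(k)·t_k = k*(-k - 9)/(9*(k**2 + 9*k + 18)).
Verify: 4*(-k - 5)/(k**4 + 20*k**3 + 145*k**2 + 450*k + 504) matches t_k.
Σ_(k=0)^(7) t_k = s_(8) − s_(0) = -68/693 − (0) = -68/693.

Σ = -68/693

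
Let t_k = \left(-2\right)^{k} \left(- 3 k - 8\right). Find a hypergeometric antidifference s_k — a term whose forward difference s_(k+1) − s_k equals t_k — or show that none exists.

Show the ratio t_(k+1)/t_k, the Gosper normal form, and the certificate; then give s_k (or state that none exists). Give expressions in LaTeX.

r(k) = 2*(-3*k - 11)/(3*k + 8) after simplifying.
Normal form (A,B,C) = (-2, 1, k + 8/3).
Solve (-2)·f(k+1) − (1)·f(k) = k + 8/3.
d = 1 from the (0,0,1) case.
Match coefficients ⇒ f(k) = -(k + 2)/3.
Get s_k = R·t_k = (-2)**k*(k + 2) with R(k) = B(k−1)f(k)/C(k) = -(k + 2)/(3*k + 8).
s_(k+1) − s_k = (-2)**k*(-3*k - 8) = t_k.

s_k = \left(-2\right)^{k} \left(k + 2\right)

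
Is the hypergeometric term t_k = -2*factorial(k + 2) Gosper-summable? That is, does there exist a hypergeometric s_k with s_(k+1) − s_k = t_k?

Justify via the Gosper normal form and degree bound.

Compute t_(k+1)/t_k: get k + 3.
A = k + 3, B = 1, C = 1.
Need (k + 3)·f(k+1) − (1)·f(k) = 1.
deg f ≤ -1 (via 1,0,0).
deg f ≤ -1 is impossible — no certificate.

No — key equation has no polynomial f.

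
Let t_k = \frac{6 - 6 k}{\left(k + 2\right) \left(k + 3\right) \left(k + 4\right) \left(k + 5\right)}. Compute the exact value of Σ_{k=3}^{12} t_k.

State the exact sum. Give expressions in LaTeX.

Compute t_(k+1)/t_k: get k*(k + 2)/((k - 1)*(k + 6)).
Factor: A=k + 2; B=k + 6; C=k - 1.
Need (k + 2)·f(k+1) − (k + 5)·f(k) = k - 1.
Degrees (1,1,1) ⇒ d ≤ 3.
Match coefficients ⇒ f(k) = -k/2.
Certificate R = B(k−1)f/C = -k*(k + 5)/(2*(k - 1)) gives s_k = 3*k/((k + 2)*(k + 3)*(k + 4)).
Check: Δs_k = 6*(1 - k)/(k**4 + 14*k**3 + 71*k**2 + 154*k + 120). ✓
Σ_(k=3)^(12) t_k = s_(13) − s_(3) = 13/1360 − (3/70) = -317/9520.

Σ = -317/9520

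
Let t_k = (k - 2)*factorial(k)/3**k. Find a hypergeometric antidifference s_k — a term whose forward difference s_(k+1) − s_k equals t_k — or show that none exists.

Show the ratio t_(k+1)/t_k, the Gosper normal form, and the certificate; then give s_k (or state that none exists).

s_k = 3**(1 - k)*factorial(k)

r(k) = (k**2 - 1)/(3*(k - 2)) after simplifying.
Normal form (A,B,C) = (k/3 + 1/3, 1, k - 2).
f must satisfy (k/3 + 1/3)·f(k+1) − (1)·f(k) = k - 2.
From deg A=1, deg B=0, deg C=1: d=0.
Solve for f: f(k) = 3 (degree 0 ≤ 0).
R(k) = B(k−1)·f(k)/C(k) = 3/(k - 2); s_k = R·t_k = 3**(1 - k)*factorial(k).
Verify: (k - 2)*factorial(k)/3**k matches t_k.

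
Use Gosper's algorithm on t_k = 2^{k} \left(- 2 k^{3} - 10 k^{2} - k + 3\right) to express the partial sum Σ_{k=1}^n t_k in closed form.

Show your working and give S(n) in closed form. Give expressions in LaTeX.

Ratio r(k) = 2*(2*k**3 + 16*k**2 + 27*k + 10)/(2*k**3 + 10*k**2 + k - 3).
Factor: A=2; B=1; C=k**3 + 5*k**2 + k/2 - 3/2.
Solve (2)·f(k+1) − (1)·f(k) = k**3 + 5*k**2 + k/2 - 3/2.
Degrees (0,0,3) ⇒ d ≤ 3.
Coefficient equations give f(k) = (k - 1)*(2*k**2 - 3)/2.
R(k) = B(k−1)·f(k)/C(k) = (k - 1)*(2*k**2 - 3)/(2*k**3 + 10*k**2 + k - 3); s_k = R·t_k = 2**k*(-2*k**3 + 2*k**2 + 3*k - 3).
Check: Δs_k = 2**k*(-2*k**3 - 10*k**2 - k + 3). ✓
Telescope: S(n) = s_(n+1) − s_(1) = 2**(n + 1)*n*(-2*n**2 - 4*n + 1) − (0) = 2**(n + 1)*n*(-2*n**2 - 4*n + 1).

S(n) = 2^{n + 1} n \left(- 2 n^{2} - 4 n + 1\right)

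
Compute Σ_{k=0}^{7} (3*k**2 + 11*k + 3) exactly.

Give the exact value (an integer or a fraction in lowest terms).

Σ = 752

The ratio is (3*k**2 + 17*k + 17)/(3*k**2 + 11*k + 3).
A = 1, B = 1, C = k**2 + 11*k/3 + 1.
Key eq: (1)·f(k+1) = (1)·f(k) + (k**2 + 11*k/3 + 1).
Degrees (0,0,2) ⇒ d ≤ 3.
A polynomial solution: f(k) = k*(k**2 + 4*k - 2)/3.
Then R = B(k−1)f/C = k*(k**2 + 4*k - 2)/(3*k**2 + 11*k + 3), so s_k = R(k)·t_k = k*(k**2 + 4*k - 2).
Δs = 3*k**2 + 11*k + 3, as required.
Sum = s_(8) − s_(0); s_(8) = 752, s_(0) = 0 ⇒ 752.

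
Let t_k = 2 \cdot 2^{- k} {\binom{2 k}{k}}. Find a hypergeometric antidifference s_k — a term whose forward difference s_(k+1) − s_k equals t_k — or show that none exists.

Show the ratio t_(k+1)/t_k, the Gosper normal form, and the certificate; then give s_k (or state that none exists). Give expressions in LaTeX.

Compute t_(k+1)/t_k: get (2*k + 1)/(k + 1).
So A=2*k + 1 and B=k + 1, with C=1.
Solve (2*k + 1)·f(k+1) − (k)·f(k) = 1.
Bound: deg f ≤ -1.
d = -1 < 0 ⇒ no nonzero polynomial f; not summable.

not Gosper-summable; s_k does not exist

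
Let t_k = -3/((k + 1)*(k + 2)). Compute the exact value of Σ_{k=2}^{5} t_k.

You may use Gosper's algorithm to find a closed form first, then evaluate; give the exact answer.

The ratio is (k + 1)/(k + 3).
Factor: A=k + 1; B=k + 3; C=1.
Set up (k + 1)·f(k+1) − (k + 2)·f(k) − (1) = 0.
From deg A=1, deg B=1, deg C=0: d=1.
A polynomial solution: f(k) = k.
So s_k = (B(k−1)f/C)·t_k = (k*(k + 2))·t_k = -3*k/(k + 1).
s_(k+1) − s_k = -3/(k**2 + 3*k + 2) = t_k.
Sum = s_(6) − s_(2); s_(6) = -18/7, s_(2) = -2 ⇒ -4/7.

Σ = -4/7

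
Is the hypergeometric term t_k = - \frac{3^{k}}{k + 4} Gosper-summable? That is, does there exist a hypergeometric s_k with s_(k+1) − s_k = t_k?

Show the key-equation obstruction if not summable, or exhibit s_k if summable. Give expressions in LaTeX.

t_(k+1)/t_k = 3*(k + 4)/(k + 5).
A = 3*k + 12, B = k + 5, C = 1.
Key eq: (3*k + 12)·f(k+1) = (k + 4)·f(k) + (1).
Bound: deg f ≤ -1.
d = -1 < 0 ⇒ no nonzero polynomial f; not summable.

No. Not Gosper-summable.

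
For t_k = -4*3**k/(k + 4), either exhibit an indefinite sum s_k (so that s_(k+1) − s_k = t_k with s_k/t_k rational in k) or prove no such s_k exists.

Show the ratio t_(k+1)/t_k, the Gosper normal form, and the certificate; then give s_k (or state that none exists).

Step 1: r(k) = 3*(k + 4)/(k + 5).
Gosper form: A/B · C(k+1)/C(k) with A=3*k + 12, B=k + 5, C=1.
Set up (3*k + 12)·f(k+1) − (k + 4)·f(k) − (1) = 0.
d = -1 from the (1,1,0) case.
Negative degree bound (-1): no f exists, t_k not Gosper-summable.

no hypergeometric antidifference exists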